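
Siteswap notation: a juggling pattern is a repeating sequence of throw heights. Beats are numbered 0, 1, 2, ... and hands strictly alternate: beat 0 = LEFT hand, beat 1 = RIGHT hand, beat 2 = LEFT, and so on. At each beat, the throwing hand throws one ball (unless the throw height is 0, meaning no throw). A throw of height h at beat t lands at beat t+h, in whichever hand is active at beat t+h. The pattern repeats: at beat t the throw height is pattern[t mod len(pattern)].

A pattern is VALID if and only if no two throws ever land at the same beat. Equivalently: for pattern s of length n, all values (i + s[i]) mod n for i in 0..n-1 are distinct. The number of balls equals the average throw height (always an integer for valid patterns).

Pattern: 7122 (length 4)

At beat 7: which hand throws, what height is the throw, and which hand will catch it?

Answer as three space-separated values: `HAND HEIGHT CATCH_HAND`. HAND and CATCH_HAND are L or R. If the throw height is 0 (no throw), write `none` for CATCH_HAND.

Beat 7: 7 mod 2 = 1, so hand = R
Throw height = pattern[7 mod 4] = pattern[3] = 2
Lands at beat 7+2=9, 9 mod 2 = 1, so catch hand = R

Answer: R 2 R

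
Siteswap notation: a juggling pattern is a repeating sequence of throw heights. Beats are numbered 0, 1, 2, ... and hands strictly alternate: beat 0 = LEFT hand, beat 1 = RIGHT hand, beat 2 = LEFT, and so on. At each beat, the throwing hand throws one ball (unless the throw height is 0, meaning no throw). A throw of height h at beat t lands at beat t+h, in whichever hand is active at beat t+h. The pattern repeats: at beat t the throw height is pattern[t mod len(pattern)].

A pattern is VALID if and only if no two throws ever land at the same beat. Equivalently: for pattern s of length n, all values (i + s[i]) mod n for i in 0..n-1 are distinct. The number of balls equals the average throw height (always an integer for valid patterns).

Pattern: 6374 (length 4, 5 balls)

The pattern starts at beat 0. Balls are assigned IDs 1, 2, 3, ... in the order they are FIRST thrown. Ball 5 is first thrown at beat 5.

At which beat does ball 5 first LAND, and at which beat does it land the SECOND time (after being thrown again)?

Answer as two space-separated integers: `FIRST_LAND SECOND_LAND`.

Beat 0 (L): throw ball1 h=6 -> lands@6:L; in-air after throw: [b1@6:L]
Beat 1 (R): throw ball2 h=3 -> lands@4:L; in-air after throw: [b2@4:L b1@6:L]
Beat 2 (L): throw ball3 h=7 -> lands@9:R; in-air after throw: [b2@4:L b1@6:L b3@9:R]
Beat 3 (R): throw ball4 h=4 -> lands@7:R; in-air after throw: [b2@4:L b1@6:L b4@7:R b3@9:R]
Beat 4 (L): throw ball2 h=6 -> lands@10:L; in-air after throw: [b1@6:L b4@7:R b3@9:R b2@10:L]
Beat 5 (R): throw ball5 h=3 -> lands@8:L; in-air after throw: [b1@6:L b4@7:R b5@8:L b3@9:R b2@10:L]
Beat 6 (L): throw ball1 h=7 -> lands@13:R; in-air after throw: [b4@7:R b5@8:L b3@9:R b2@10:L b1@13:R]
Beat 7 (R): throw ball4 h=4 -> lands@11:R; in-air after throw: [b5@8:L b3@9:R b2@10:L b4@11:R b1@13:R]
Beat 8 (L): throw ball5 h=6 -> lands@14:L; in-air after throw: [b3@9:R b2@10:L b4@11:R b1@13:R b5@14:L]
Beat 9 (R): throw ball3 h=3 -> lands@12:L; in-air after throw: [b2@10:L b4@11:R b3@12:L b1@13:R b5@14:L]
Beat 10 (L): throw ball2 h=7 -> lands@17:R; in-air after throw: [b4@11:R b3@12:L b1@13:R b5@14:L b2@17:R]
Beat 11 (R): throw ball4 h=4 -> lands@15:R; in-air after throw: [b3@12:L b1@13:R b5@14:L b4@15:R b2@17:R]
Beat 12 (L): throw ball3 h=6 -> lands@18:L; in-air after throw: [b1@13:R b5@14:L b4@15:R b2@17:R b3@18:L]
Beat 13 (R): throw ball1 h=3 -> lands@16:L; in-air after throw: [b5@14:L b4@15:R b1@16:L b2@17:R b3@18:L]
Beat 14 (L): throw ball5 h=7 -> lands@21:R; in-air after throw: [b4@15:R b1@16:L b2@17:R b3@18:L b5@21:R]
Ball 5: thrown@5 h=3 -> first land @8; rethrown@8 h=6 -> second land @14

Answer: 8 14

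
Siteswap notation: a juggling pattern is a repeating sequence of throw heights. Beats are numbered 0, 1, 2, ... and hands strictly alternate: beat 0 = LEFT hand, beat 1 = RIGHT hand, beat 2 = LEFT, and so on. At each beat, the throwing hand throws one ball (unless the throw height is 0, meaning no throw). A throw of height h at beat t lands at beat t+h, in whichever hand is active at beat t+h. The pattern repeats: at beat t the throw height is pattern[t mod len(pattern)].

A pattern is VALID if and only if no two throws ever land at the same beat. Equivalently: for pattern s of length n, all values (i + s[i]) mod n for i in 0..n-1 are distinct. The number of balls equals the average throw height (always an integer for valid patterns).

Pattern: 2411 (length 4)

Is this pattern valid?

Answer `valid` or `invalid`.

i=0: (i + s[i]) mod n = (0 + 2) mod 4 = 2
i=1: (i + s[i]) mod n = (1 + 4) mod 4 = 1
i=2: (i + s[i]) mod n = (2 + 1) mod 4 = 3
i=3: (i + s[i]) mod n = (3 + 1) mod 4 = 0
Residues: [2, 1, 3, 0], distinct: True

Answer: valid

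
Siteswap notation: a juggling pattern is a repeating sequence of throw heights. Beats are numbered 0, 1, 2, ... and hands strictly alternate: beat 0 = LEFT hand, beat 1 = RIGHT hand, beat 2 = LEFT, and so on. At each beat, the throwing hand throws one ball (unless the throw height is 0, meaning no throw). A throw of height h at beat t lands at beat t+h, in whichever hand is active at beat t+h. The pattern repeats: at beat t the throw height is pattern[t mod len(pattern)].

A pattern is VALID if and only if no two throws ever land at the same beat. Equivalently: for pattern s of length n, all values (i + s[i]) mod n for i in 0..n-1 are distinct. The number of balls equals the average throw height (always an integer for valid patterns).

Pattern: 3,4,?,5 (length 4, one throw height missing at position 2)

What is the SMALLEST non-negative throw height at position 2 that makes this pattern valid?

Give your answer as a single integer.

i=0: (0 + 3) mod 4 = 3
i=1: (1 + 4) mod 4 = 1
i=2: s[i]=? (unknown)
i=3: (3 + 5) mod 4 = 0
Known residues: [0, 1, 3]; need a permutation of 0..3, so missing residue r = 2
Need (2 + s) mod 4 = 2; smallest s = (2 - 2) mod 4 = 0

Answer: 0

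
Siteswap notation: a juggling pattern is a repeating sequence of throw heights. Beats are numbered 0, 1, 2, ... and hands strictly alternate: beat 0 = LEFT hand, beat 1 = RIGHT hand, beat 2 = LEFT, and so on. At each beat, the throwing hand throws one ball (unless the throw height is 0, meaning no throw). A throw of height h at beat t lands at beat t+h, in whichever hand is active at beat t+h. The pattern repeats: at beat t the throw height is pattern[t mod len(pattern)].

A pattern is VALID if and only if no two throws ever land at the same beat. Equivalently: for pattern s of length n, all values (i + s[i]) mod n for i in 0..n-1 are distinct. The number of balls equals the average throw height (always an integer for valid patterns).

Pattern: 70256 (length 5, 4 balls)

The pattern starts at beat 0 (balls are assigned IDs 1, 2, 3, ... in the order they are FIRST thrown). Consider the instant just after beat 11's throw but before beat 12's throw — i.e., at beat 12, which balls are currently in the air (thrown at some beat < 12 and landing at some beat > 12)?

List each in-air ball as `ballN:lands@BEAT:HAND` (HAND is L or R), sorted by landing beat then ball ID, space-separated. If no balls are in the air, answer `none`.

Answer: ball3:lands@13:R ball1:lands@15:R ball2:lands@17:R

Derivation:
Beat 0 (L): throw ball1 h=7 -> lands@7:R; in-air after throw: [b1@7:R]
Beat 2 (L): throw ball2 h=2 -> lands@4:L; in-air after throw: [b2@4:L b1@7:R]
Beat 3 (R): throw ball3 h=5 -> lands@8:L; in-air after throw: [b2@4:L b1@7:R b3@8:L]
Beat 4 (L): throw ball2 h=6 -> lands@10:L; in-air after throw: [b1@7:R b3@8:L b2@10:L]
Beat 5 (R): throw ball4 h=7 -> lands@12:L; in-air after throw: [b1@7:R b3@8:L b2@10:L b4@12:L]
Beat 7 (R): throw ball1 h=2 -> lands@9:R; in-air after throw: [b3@8:L b1@9:R b2@10:L b4@12:L]
Beat 8 (L): throw ball3 h=5 -> lands@13:R; in-air after throw: [b1@9:R b2@10:L b4@12:L b3@13:R]
Beat 9 (R): throw ball1 h=6 -> lands@15:R; in-air after throw: [b2@10:L b4@12:L b3@13:R b1@15:R]
Beat 10 (L): throw ball2 h=7 -> lands@17:R; in-air after throw: [b4@12:L b3@13:R b1@15:R b2@17:R]
Beat 12 (L): throw ball4 h=2 -> lands@14:L; in-air after throw: [b3@13:R b4@14:L b1@15:R b2@17:R]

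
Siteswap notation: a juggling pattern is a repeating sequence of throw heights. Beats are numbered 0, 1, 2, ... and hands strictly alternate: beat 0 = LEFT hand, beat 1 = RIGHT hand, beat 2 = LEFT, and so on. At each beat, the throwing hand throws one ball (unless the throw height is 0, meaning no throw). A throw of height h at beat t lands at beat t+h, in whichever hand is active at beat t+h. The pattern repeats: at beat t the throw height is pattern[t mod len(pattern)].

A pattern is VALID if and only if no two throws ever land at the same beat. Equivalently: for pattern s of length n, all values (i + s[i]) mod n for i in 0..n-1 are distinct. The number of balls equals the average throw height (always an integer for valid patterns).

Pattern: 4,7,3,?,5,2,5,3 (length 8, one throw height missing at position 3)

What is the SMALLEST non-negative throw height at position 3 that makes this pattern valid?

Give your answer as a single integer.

Answer: 3

Derivation:
i=0: (0 + 4) mod 8 = 4
i=1: (1 + 7) mod 8 = 0
i=2: (2 + 3) mod 8 = 5
i=3: s[i]=? (unknown)
i=4: (4 + 5) mod 8 = 1
i=5: (5 + 2) mod 8 = 7
i=6: (6 + 5) mod 8 = 3
i=7: (7 + 3) mod 8 = 2
Known residues: [0, 1, 2, 3, 4, 5, 7]; need a permutation of 0..7, so missing residue r = 6
Need (3 + s) mod 8 = 6; smallest s = (6 - 3) mod 8 = 3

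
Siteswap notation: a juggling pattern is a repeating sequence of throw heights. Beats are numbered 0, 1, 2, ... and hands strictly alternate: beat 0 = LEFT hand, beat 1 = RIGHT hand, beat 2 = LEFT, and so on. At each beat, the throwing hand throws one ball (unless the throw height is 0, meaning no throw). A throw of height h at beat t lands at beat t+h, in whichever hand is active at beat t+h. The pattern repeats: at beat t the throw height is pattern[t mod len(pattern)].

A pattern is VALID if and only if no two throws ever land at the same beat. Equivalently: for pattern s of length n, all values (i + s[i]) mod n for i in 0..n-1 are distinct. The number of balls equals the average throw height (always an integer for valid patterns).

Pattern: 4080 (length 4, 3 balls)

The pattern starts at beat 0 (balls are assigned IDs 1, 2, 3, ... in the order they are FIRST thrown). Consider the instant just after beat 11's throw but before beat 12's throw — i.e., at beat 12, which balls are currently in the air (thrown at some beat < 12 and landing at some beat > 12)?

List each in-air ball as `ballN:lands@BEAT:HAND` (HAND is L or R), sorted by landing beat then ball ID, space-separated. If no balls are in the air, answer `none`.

Beat 0 (L): throw ball1 h=4 -> lands@4:L; in-air after throw: [b1@4:L]
Beat 2 (L): throw ball2 h=8 -> lands@10:L; in-air after throw: [b1@4:L b2@10:L]
Beat 4 (L): throw ball1 h=4 -> lands@8:L; in-air after throw: [b1@8:L b2@10:L]
Beat 6 (L): throw ball3 h=8 -> lands@14:L; in-air after throw: [b1@8:L b2@10:L b3@14:L]
Beat 8 (L): throw ball1 h=4 -> lands@12:L; in-air after throw: [b2@10:L b1@12:L b3@14:L]
Beat 10 (L): throw ball2 h=8 -> lands@18:L; in-air after throw: [b1@12:L b3@14:L b2@18:L]
Beat 12 (L): throw ball1 h=4 -> lands@16:L; in-air after throw: [b3@14:L b1@16:L b2@18:L]

Answer: ball3:lands@14:L ball2:lands@18:L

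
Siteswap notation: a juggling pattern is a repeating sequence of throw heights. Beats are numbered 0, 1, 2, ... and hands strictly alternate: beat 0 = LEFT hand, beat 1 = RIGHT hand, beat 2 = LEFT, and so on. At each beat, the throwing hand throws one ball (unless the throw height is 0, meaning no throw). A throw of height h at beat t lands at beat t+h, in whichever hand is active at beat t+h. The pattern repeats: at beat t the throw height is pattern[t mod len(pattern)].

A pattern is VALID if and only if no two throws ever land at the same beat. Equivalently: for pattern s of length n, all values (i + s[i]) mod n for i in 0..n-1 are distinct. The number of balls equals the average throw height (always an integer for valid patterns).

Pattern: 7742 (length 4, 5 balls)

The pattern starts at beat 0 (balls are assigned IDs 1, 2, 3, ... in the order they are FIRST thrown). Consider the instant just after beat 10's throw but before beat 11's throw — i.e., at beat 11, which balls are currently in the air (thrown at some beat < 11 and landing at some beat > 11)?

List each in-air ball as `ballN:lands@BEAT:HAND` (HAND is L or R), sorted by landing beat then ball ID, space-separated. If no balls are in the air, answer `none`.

Beat 0 (L): throw ball1 h=7 -> lands@7:R; in-air after throw: [b1@7:R]
Beat 1 (R): throw ball2 h=7 -> lands@8:L; in-air after throw: [b1@7:R b2@8:L]
Beat 2 (L): throw ball3 h=4 -> lands@6:L; in-air after throw: [b3@6:L b1@7:R b2@8:L]
Beat 3 (R): throw ball4 h=2 -> lands@5:R; in-air after throw: [b4@5:R b3@6:L b1@7:R b2@8:L]
Beat 4 (L): throw ball5 h=7 -> lands@11:R; in-air after throw: [b4@5:R b3@6:L b1@7:R b2@8:L b5@11:R]
Beat 5 (R): throw ball4 h=7 -> lands@12:L; in-air after throw: [b3@6:L b1@7:R b2@8:L b5@11:R b4@12:L]
Beat 6 (L): throw ball3 h=4 -> lands@10:L; in-air after throw: [b1@7:R b2@8:L b3@10:L b5@11:R b4@12:L]
Beat 7 (R): throw ball1 h=2 -> lands@9:R; in-air after throw: [b2@8:L b1@9:R b3@10:L b5@11:R b4@12:L]
Beat 8 (L): throw ball2 h=7 -> lands@15:R; in-air after throw: [b1@9:R b3@10:L b5@11:R b4@12:L b2@15:R]
Beat 9 (R): throw ball1 h=7 -> lands@16:L; in-air after throw: [b3@10:L b5@11:R b4@12:L b2@15:R b1@16:L]
Beat 10 (L): throw ball3 h=4 -> lands@14:L; in-air after throw: [b5@11:R b4@12:L b3@14:L b2@15:R b1@16:L]
Beat 11 (R): throw ball5 h=2 -> lands@13:R; in-air after throw: [b4@12:L b5@13:R b3@14:L b2@15:R b1@16:L]

Answer: ball4:lands@12:L ball3:lands@14:L ball2:lands@15:R ball1:lands@16:L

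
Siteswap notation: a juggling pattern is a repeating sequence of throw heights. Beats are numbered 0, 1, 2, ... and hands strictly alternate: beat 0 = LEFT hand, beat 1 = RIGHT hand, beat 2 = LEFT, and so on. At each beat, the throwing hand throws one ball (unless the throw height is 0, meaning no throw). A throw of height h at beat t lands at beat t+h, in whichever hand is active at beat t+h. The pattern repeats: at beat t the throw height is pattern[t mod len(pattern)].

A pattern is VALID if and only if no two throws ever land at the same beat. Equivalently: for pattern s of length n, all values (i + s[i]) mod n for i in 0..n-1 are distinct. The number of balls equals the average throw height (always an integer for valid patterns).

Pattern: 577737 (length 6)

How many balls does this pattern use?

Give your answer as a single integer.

Answer: 6

Derivation:
Pattern = [5, 7, 7, 7, 3, 7], length n = 6
  position 0: throw height = 5, running sum = 5
  position 1: throw height = 7, running sum = 12
  position 2: throw height = 7, running sum = 19
  position 3: throw height = 7, running sum = 26
  position 4: throw height = 3, running sum = 29
  position 5: throw height = 7, running sum = 36
Total sum = 36; balls = sum / n = 36 / 6 = 6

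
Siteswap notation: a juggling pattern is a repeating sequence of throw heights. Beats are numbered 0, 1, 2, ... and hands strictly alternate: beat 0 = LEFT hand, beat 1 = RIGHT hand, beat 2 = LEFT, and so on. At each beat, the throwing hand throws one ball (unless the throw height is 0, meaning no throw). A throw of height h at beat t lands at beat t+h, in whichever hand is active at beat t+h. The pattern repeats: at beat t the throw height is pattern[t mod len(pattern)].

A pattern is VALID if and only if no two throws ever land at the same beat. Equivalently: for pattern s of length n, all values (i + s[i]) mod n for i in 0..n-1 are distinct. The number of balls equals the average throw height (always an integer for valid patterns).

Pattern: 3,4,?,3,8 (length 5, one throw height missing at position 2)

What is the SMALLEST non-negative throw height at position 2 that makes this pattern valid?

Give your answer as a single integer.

Answer: 2

Derivation:
i=0: (0 + 3) mod 5 = 3
i=1: (1 + 4) mod 5 = 0
i=2: s[i]=? (unknown)
i=3: (3 + 3) mod 5 = 1
i=4: (4 + 8) mod 5 = 2
Known residues: [0, 1, 2, 3]; need a permutation of 0..4, so missing residue r = 4
Need (2 + s) mod 5 = 4; smallest s = (4 - 2) mod 5 = 2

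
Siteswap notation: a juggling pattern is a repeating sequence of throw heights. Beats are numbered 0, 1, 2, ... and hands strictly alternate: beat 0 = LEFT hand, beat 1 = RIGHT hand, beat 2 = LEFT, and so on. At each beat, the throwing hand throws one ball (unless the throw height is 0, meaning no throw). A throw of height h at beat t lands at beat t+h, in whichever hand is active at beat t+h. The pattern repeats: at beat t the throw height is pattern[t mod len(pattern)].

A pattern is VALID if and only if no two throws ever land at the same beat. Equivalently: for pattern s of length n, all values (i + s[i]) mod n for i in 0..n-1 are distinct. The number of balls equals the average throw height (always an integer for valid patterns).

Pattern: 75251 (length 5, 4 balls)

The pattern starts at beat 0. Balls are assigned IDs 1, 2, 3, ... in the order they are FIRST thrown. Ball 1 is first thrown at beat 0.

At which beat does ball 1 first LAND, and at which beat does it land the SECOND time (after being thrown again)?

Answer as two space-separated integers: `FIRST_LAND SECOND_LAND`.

Answer: 7 9

Derivation:
Beat 0 (L): throw ball1 h=7 -> lands@7:R; in-air after throw: [b1@7:R]
Beat 1 (R): throw ball2 h=5 -> lands@6:L; in-air after throw: [b2@6:L b1@7:R]
Beat 2 (L): throw ball3 h=2 -> lands@4:L; in-air after throw: [b3@4:L b2@6:L b1@7:R]
Beat 3 (R): throw ball4 h=5 -> lands@8:L; in-air after throw: [b3@4:L b2@6:L b1@7:R b4@8:L]
Beat 4 (L): throw ball3 h=1 -> lands@5:R; in-air after throw: [b3@5:R b2@6:L b1@7:R b4@8:L]
Beat 5 (R): throw ball3 h=7 -> lands@12:L; in-air after throw: [b2@6:L b1@7:R b4@8:L b3@12:L]
Beat 6 (L): throw ball2 h=5 -> lands@11:R; in-air after throw: [b1@7:R b4@8:L b2@11:R b3@12:L]
Beat 7 (R): throw ball1 h=2 -> lands@9:R; in-air after throw: [b4@8:L b1@9:R b2@11:R b3@12:L]
Beat 8 (L): throw ball4 h=5 -> lands@13:R; in-air after throw: [b1@9:R b2@11:R b3@12:L b4@13:R]
Beat 9 (R): throw ball1 h=1 -> lands@10:L; in-air after throw: [b1@10:L b2@11:R b3@12:L b4@13:R]
Ball 1: thrown@0 h=7 -> first land @7; rethrown@7 h=2 -> second land @9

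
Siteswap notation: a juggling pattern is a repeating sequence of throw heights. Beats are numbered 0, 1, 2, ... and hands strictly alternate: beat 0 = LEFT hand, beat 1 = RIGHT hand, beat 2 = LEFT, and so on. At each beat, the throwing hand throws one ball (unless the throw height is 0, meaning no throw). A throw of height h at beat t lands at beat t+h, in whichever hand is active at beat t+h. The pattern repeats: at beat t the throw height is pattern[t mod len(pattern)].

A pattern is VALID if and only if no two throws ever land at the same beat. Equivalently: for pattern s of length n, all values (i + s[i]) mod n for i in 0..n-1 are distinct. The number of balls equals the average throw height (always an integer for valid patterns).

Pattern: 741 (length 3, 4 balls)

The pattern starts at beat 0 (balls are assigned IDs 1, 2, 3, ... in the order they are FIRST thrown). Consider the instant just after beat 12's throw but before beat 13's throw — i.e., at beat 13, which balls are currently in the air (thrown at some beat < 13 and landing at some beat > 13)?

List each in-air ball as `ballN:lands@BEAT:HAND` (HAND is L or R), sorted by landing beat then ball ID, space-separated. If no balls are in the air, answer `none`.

Beat 0 (L): throw ball1 h=7 -> lands@7:R; in-air after throw: [b1@7:R]
Beat 1 (R): throw ball2 h=4 -> lands@5:R; in-air after throw: [b2@5:R b1@7:R]
Beat 2 (L): throw ball3 h=1 -> lands@3:R; in-air after throw: [b3@3:R b2@5:R b1@7:R]
Beat 3 (R): throw ball3 h=7 -> lands@10:L; in-air after throw: [b2@5:R b1@7:R b3@10:L]
Beat 4 (L): throw ball4 h=4 -> lands@8:L; in-air after throw: [b2@5:R b1@7:R b4@8:L b3@10:L]
Beat 5 (R): throw ball2 h=1 -> lands@6:L; in-air after throw: [b2@6:L b1@7:R b4@8:L b3@10:L]
Beat 6 (L): throw ball2 h=7 -> lands@13:R; in-air after throw: [b1@7:R b4@8:L b3@10:L b2@13:R]
Beat 7 (R): throw ball1 h=4 -> lands@11:R; in-air after throw: [b4@8:L b3@10:L b1@11:R b2@13:R]
Beat 8 (L): throw ball4 h=1 -> lands@9:R; in-air after throw: [b4@9:R b3@10:L b1@11:R b2@13:R]
Beat 9 (R): throw ball4 h=7 -> lands@16:L; in-air after throw: [b3@10:L b1@11:R b2@13:R b4@16:L]
Beat 10 (L): throw ball3 h=4 -> lands@14:L; in-air after throw: [b1@11:R b2@13:R b3@14:L b4@16:L]
Beat 11 (R): throw ball1 h=1 -> lands@12:L; in-air after throw: [b1@12:L b2@13:R b3@14:L b4@16:L]
Beat 12 (L): throw ball1 h=7 -> lands@19:R; in-air after throw: [b2@13:R b3@14:L b4@16:L b1@19:R]
Beat 13 (R): throw ball2 h=4 -> lands@17:R; in-air after throw: [b3@14:L b4@16:L b2@17:R b1@19:R]

Answer: ball3:lands@14:L ball4:lands@16:L ball1:lands@19:R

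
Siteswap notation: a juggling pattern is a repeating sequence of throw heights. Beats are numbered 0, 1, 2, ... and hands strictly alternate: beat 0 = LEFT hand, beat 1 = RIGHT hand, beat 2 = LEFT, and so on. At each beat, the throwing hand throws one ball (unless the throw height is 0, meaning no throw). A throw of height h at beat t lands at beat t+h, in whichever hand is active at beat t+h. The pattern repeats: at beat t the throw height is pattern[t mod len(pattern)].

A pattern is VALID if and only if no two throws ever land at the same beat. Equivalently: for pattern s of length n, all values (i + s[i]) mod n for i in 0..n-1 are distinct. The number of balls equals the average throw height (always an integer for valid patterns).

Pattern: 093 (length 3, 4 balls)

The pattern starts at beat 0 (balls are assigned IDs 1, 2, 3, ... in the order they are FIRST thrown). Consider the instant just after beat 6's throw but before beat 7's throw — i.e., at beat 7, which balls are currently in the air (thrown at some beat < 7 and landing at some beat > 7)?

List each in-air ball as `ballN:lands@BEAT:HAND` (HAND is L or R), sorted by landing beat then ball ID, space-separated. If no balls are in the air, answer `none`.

Answer: ball2:lands@8:L ball1:lands@10:L ball3:lands@13:R

Derivation:
Beat 1 (R): throw ball1 h=9 -> lands@10:L; in-air after throw: [b1@10:L]
Beat 2 (L): throw ball2 h=3 -> lands@5:R; in-air after throw: [b2@5:R b1@10:L]
Beat 4 (L): throw ball3 h=9 -> lands@13:R; in-air after throw: [b2@5:R b1@10:L b3@13:R]
Beat 5 (R): throw ball2 h=3 -> lands@8:L; in-air after throw: [b2@8:L b1@10:L b3@13:R]
Beat 7 (R): throw ball4 h=9 -> lands@16:L; in-air after throw: [b2@8:L b1@10:L b3@13:R b4@16:L]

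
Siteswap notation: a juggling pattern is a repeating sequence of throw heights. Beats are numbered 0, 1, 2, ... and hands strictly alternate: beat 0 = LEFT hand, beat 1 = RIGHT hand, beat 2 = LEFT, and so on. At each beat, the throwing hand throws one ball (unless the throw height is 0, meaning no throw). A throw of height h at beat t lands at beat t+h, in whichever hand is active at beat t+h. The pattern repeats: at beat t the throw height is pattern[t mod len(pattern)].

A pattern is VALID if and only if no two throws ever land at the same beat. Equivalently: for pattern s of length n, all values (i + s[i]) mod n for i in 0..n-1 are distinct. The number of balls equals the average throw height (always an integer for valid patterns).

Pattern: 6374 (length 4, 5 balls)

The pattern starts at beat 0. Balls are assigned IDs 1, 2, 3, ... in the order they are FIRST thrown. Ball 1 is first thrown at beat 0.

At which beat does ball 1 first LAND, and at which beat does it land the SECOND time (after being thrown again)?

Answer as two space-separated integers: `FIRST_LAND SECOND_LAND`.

Answer: 6 13

Derivation:
Beat 0 (L): throw ball1 h=6 -> lands@6:L; in-air after throw: [b1@6:L]
Beat 1 (R): throw ball2 h=3 -> lands@4:L; in-air after throw: [b2@4:L b1@6:L]
Beat 2 (L): throw ball3 h=7 -> lands@9:R; in-air after throw: [b2@4:L b1@6:L b3@9:R]
Beat 3 (R): throw ball4 h=4 -> lands@7:R; in-air after throw: [b2@4:L b1@6:L b4@7:R b3@9:R]
Beat 4 (L): throw ball2 h=6 -> lands@10:L; in-air after throw: [b1@6:L b4@7:R b3@9:R b2@10:L]
Beat 5 (R): throw ball5 h=3 -> lands@8:L; in-air after throw: [b1@6:L b4@7:R b5@8:L b3@9:R b2@10:L]
Beat 6 (L): throw ball1 h=7 -> lands@13:R; in-air after throw: [b4@7:R b5@8:L b3@9:R b2@10:L b1@13:R]
Beat 7 (R): throw ball4 h=4 -> lands@11:R; in-air after throw: [b5@8:L b3@9:R b2@10:L b4@11:R b1@13:R]
Beat 8 (L): throw ball5 h=6 -> lands@14:L; in-air after throw: [b3@9:R b2@10:L b4@11:R b1@13:R b5@14:L]
Beat 9 (R): throw ball3 h=3 -> lands@12:L; in-air after throw: [b2@10:L b4@11:R b3@12:L b1@13:R b5@14:L]
Beat 10 (L): throw ball2 h=7 -> lands@17:R; in-air after throw: [b4@11:R b3@12:L b1@13:R b5@14:L b2@17:R]
Beat 11 (R): throw ball4 h=4 -> lands@15:R; in-air after throw: [b3@12:L b1@13:R b5@14:L b4@15:R b2@17:R]
Beat 12 (L): throw ball3 h=6 -> lands@18:L; in-air after throw: [b1@13:R b5@14:L b4@15:R b2@17:R b3@18:L]
Beat 13 (R): throw ball1 h=3 -> lands@16:L; in-air after throw: [b5@14:L b4@15:R b1@16:L b2@17:R b3@18:L]
Ball 1: thrown@0 h=6 -> first land @6; rethrown@6 h=7 -> second land @13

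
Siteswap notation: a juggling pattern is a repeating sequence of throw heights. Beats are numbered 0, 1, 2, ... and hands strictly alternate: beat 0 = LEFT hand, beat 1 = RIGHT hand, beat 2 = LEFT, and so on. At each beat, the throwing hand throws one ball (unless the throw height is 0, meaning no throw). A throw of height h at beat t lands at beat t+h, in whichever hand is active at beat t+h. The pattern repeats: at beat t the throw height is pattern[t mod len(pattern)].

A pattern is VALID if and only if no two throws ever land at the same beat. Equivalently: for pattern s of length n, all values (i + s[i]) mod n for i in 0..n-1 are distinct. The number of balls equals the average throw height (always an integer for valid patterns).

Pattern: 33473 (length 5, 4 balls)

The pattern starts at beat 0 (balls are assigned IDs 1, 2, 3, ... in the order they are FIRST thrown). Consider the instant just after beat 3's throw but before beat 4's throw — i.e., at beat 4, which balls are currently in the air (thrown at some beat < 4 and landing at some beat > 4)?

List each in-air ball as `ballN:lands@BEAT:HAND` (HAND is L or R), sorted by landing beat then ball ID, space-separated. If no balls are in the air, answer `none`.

Answer: ball3:lands@6:L ball1:lands@10:L

Derivation:
Beat 0 (L): throw ball1 h=3 -> lands@3:R; in-air after throw: [b1@3:R]
Beat 1 (R): throw ball2 h=3 -> lands@4:L; in-air after throw: [b1@3:R b2@4:L]
Beat 2 (L): throw ball3 h=4 -> lands@6:L; in-air after throw: [b1@3:R b2@4:L b3@6:L]
Beat 3 (R): throw ball1 h=7 -> lands@10:L; in-air after throw: [b2@4:L b3@6:L b1@10:L]
Beat 4 (L): throw ball2 h=3 -> lands@7:R; in-air after throw: [b3@6:L b2@7:R b1@10:L]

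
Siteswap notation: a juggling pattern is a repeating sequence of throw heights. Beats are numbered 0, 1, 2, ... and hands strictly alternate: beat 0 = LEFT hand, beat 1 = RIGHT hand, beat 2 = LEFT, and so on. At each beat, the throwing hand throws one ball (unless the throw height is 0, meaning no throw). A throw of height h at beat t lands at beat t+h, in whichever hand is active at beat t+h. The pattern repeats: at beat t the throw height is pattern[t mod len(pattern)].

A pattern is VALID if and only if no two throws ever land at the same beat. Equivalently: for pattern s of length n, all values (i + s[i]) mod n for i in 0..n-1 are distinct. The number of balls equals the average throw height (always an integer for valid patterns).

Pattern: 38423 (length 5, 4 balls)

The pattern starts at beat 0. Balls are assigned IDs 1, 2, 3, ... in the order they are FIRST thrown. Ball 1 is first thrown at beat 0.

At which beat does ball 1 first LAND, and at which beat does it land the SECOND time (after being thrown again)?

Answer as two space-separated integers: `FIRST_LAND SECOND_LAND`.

Beat 0 (L): throw ball1 h=3 -> lands@3:R; in-air after throw: [b1@3:R]
Beat 1 (R): throw ball2 h=8 -> lands@9:R; in-air after throw: [b1@3:R b2@9:R]
Beat 2 (L): throw ball3 h=4 -> lands@6:L; in-air after throw: [b1@3:R b3@6:L b2@9:R]
Beat 3 (R): throw ball1 h=2 -> lands@5:R; in-air after throw: [b1@5:R b3@6:L b2@9:R]
Beat 4 (L): throw ball4 h=3 -> lands@7:R; in-air after throw: [b1@5:R b3@6:L b4@7:R b2@9:R]
Beat 5 (R): throw ball1 h=3 -> lands@8:L; in-air after throw: [b3@6:L b4@7:R b1@8:L b2@9:R]
Ball 1: thrown@0 h=3 -> first land @3; rethrown@3 h=2 -> second land @5

Answer: 3 5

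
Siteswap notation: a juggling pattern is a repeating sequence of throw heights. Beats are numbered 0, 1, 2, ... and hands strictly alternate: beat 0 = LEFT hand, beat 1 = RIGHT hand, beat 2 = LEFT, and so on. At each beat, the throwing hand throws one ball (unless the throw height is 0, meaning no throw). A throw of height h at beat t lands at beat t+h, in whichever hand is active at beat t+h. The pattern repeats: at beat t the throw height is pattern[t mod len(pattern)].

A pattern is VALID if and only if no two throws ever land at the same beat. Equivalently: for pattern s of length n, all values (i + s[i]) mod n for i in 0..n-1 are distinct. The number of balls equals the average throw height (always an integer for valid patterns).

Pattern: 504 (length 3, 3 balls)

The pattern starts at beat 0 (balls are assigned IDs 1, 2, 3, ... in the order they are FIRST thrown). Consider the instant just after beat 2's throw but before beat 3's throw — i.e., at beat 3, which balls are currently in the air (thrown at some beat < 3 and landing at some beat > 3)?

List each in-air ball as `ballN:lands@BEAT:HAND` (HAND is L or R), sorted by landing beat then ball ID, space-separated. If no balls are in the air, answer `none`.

Beat 0 (L): throw ball1 h=5 -> lands@5:R; in-air after throw: [b1@5:R]
Beat 2 (L): throw ball2 h=4 -> lands@6:L; in-air after throw: [b1@5:R b2@6:L]
Beat 3 (R): throw ball3 h=5 -> lands@8:L; in-air after throw: [b1@5:R b2@6:L b3@8:L]

Answer: ball1:lands@5:R ball2:lands@6:L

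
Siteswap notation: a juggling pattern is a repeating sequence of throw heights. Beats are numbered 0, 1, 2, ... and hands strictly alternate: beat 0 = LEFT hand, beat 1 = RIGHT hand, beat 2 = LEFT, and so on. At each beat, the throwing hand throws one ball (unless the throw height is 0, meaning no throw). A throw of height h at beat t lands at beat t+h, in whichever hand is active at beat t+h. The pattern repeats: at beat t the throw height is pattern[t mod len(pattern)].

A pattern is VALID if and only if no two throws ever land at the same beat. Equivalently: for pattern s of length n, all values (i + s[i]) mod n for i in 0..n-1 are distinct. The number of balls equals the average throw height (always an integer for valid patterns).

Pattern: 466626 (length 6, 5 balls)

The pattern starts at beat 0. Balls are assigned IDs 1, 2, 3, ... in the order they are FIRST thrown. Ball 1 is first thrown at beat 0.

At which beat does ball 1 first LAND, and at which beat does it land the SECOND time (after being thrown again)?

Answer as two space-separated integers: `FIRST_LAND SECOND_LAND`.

Beat 0 (L): throw ball1 h=4 -> lands@4:L; in-air after throw: [b1@4:L]
Beat 1 (R): throw ball2 h=6 -> lands@7:R; in-air after throw: [b1@4:L b2@7:R]
Beat 2 (L): throw ball3 h=6 -> lands@8:L; in-air after throw: [b1@4:L b2@7:R b3@8:L]
Beat 3 (R): throw ball4 h=6 -> lands@9:R; in-air after throw: [b1@4:L b2@7:R b3@8:L b4@9:R]
Beat 4 (L): throw ball1 h=2 -> lands@6:L; in-air after throw: [b1@6:L b2@7:R b3@8:L b4@9:R]
Beat 5 (R): throw ball5 h=6 -> lands@11:R; in-air after throw: [b1@6:L b2@7:R b3@8:L b4@9:R b5@11:R]
Beat 6 (L): throw ball1 h=4 -> lands@10:L; in-air after throw: [b2@7:R b3@8:L b4@9:R b1@10:L b5@11:R]
Ball 1: thrown@0 h=4 -> first land @4; rethrown@4 h=2 -> second land @6

Answer: 4 6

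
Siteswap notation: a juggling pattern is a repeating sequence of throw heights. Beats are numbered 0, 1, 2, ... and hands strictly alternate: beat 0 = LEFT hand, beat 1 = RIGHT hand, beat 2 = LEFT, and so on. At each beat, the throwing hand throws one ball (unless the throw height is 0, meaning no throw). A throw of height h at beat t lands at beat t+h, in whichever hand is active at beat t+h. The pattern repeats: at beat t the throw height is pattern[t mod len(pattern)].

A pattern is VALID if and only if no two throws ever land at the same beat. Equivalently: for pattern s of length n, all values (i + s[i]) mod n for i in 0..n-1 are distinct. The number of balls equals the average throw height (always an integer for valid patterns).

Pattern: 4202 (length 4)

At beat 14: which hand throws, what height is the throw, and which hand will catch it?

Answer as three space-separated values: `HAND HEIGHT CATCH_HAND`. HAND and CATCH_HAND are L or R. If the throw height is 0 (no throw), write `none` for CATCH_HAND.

Beat 14: 14 mod 2 = 0, so hand = L
Throw height = pattern[14 mod 4] = pattern[2] = 0

Answer: L 0 none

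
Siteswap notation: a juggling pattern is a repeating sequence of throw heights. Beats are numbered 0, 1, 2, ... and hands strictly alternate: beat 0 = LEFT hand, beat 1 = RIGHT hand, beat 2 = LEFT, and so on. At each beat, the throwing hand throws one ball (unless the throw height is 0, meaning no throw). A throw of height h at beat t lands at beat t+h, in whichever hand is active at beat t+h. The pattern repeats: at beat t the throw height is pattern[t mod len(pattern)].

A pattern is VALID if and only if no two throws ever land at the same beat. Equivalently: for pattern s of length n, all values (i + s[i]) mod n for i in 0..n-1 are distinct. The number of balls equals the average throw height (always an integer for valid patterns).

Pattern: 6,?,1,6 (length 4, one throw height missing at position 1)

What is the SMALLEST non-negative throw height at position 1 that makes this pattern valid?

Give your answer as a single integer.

Answer: 3

Derivation:
i=0: (0 + 6) mod 4 = 2
i=1: s[i]=? (unknown)
i=2: (2 + 1) mod 4 = 3
i=3: (3 + 6) mod 4 = 1
Known residues: [1, 2, 3]; need a permutation of 0..3, so missing residue r = 0
Need (1 + s) mod 4 = 0; smallest s = (0 - 1) mod 4 = 3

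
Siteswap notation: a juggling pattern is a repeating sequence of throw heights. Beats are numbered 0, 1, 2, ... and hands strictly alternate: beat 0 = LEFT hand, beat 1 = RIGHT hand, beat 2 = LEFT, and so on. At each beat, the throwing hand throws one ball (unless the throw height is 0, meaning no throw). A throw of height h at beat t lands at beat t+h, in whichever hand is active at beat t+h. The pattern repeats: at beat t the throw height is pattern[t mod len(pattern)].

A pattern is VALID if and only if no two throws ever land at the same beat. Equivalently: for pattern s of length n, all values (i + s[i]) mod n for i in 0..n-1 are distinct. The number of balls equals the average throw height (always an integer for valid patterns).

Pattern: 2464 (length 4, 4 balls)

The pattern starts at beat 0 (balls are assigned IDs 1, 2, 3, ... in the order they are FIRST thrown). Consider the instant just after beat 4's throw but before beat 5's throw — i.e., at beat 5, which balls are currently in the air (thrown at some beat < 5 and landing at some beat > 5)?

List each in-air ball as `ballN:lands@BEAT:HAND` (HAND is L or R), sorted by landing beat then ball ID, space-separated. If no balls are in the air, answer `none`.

Answer: ball4:lands@6:L ball3:lands@7:R ball1:lands@8:L

Derivation:
Beat 0 (L): throw ball1 h=2 -> lands@2:L; in-air after throw: [b1@2:L]
Beat 1 (R): throw ball2 h=4 -> lands@5:R; in-air after throw: [b1@2:L b2@5:R]
Beat 2 (L): throw ball1 h=6 -> lands@8:L; in-air after throw: [b2@5:R b1@8:L]
Beat 3 (R): throw ball3 h=4 -> lands@7:R; in-air after throw: [b2@5:R b3@7:R b1@8:L]
Beat 4 (L): throw ball4 h=2 -> lands@6:L; in-air after throw: [b2@5:R b4@6:L b3@7:R b1@8:L]
Beat 5 (R): throw ball2 h=4 -> lands@9:R; in-air after throw: [b4@6:L b3@7:R b1@8:L b2@9:R]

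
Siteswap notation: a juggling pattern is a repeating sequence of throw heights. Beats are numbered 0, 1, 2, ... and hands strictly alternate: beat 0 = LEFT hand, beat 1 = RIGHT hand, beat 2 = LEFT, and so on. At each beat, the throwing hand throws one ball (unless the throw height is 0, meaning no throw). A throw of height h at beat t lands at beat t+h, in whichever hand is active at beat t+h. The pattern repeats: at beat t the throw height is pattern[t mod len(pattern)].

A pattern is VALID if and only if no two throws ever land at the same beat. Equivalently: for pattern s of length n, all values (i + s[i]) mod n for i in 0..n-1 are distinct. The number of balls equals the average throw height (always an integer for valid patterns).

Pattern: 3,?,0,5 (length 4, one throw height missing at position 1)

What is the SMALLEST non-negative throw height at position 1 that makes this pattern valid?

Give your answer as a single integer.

i=0: (0 + 3) mod 4 = 3
i=1: s[i]=? (unknown)
i=2: (2 + 0) mod 4 = 2
i=3: (3 + 5) mod 4 = 0
Known residues: [0, 2, 3]; need a permutation of 0..3, so missing residue r = 1
Need (1 + s) mod 4 = 1; smallest s = (1 - 1) mod 4 = 0

Answer: 0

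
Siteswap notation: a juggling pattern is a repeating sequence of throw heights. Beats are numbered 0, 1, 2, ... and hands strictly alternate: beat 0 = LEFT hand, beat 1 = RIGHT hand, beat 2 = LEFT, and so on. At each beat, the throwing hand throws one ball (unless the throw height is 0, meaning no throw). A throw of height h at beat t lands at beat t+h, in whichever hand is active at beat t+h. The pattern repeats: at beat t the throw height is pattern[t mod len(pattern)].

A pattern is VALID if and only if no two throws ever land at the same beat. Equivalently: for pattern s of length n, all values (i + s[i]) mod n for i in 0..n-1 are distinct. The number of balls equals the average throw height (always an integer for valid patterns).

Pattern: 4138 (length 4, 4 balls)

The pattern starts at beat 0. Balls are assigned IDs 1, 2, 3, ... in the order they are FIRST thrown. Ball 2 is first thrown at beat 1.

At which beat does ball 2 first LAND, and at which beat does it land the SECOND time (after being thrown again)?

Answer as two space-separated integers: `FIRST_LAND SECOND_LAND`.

Answer: 2 5

Derivation:
Beat 0 (L): throw ball1 h=4 -> lands@4:L; in-air after throw: [b1@4:L]
Beat 1 (R): throw ball2 h=1 -> lands@2:L; in-air after throw: [b2@2:L b1@4:L]
Beat 2 (L): throw ball2 h=3 -> lands@5:R; in-air after throw: [b1@4:L b2@5:R]
Beat 3 (R): throw ball3 h=8 -> lands@11:R; in-air after throw: [b1@4:L b2@5:R b3@11:R]
Beat 4 (L): throw ball1 h=4 -> lands@8:L; in-air after throw: [b2@5:R b1@8:L b3@11:R]
Beat 5 (R): throw ball2 h=1 -> lands@6:L; in-air after throw: [b2@6:L b1@8:L b3@11:R]
Ball 2: thrown@1 h=1 -> first land @2; rethrown@2 h=3 -> second land @5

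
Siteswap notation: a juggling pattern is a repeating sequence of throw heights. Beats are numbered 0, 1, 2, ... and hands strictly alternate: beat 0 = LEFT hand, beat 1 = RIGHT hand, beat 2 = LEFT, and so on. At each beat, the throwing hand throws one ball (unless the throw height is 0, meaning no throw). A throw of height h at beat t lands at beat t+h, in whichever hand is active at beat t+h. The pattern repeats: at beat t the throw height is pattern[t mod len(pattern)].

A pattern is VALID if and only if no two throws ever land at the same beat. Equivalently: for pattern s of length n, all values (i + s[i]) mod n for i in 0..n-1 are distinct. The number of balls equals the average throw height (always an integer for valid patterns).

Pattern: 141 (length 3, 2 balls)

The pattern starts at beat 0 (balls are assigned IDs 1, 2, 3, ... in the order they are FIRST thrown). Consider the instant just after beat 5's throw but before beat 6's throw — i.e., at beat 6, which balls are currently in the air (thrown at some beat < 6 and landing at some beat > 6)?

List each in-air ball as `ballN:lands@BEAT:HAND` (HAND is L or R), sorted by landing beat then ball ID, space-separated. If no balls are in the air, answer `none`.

Answer: ball2:lands@8:L

Derivation:
Beat 0 (L): throw ball1 h=1 -> lands@1:R; in-air after throw: [b1@1:R]
Beat 1 (R): throw ball1 h=4 -> lands@5:R; in-air after throw: [b1@5:R]
Beat 2 (L): throw ball2 h=1 -> lands@3:R; in-air after throw: [b2@3:R b1@5:R]
Beat 3 (R): throw ball2 h=1 -> lands@4:L; in-air after throw: [b2@4:L b1@5:R]
Beat 4 (L): throw ball2 h=4 -> lands@8:L; in-air after throw: [b1@5:R b2@8:L]
Beat 5 (R): throw ball1 h=1 -> lands@6:L; in-air after throw: [b1@6:L b2@8:L]
Beat 6 (L): throw ball1 h=1 -> lands@7:R; in-air after throw: [b1@7:R b2@8:L]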